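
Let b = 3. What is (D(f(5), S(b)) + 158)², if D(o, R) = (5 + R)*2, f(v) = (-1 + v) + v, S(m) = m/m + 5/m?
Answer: 270400/9 ≈ 30044.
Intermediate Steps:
S(m) = 1 + 5/m
f(v) = -1 + 2*v
D(o, R) = 10 + 2*R
(D(f(5), S(b)) + 158)² = ((10 + 2*((5 + 3)/3)) + 158)² = ((10 + 2*((⅓)*8)) + 158)² = ((10 + 2*(8/3)) + 158)² = ((10 + 16/3) + 158)² = (46/3 + 158)² = (520/3)² = 270400/9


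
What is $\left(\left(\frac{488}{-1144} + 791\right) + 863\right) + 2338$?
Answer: $\frac{570795}{143} \approx 3991.6$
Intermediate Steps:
$\left(\left(\frac{488}{-1144} + 791\right) + 863\right) + 2338 = \left(\left(488 \left(- \frac{1}{1144}\right) + 791\right) + 863\right) + 2338 = \left(\left(- \frac{61}{143} + 791\right) + 863\right) + 2338 = \left(\frac{113052}{143} + 863\right) + 2338 = \frac{236461}{143} + 2338 = \frac{570795}{143}$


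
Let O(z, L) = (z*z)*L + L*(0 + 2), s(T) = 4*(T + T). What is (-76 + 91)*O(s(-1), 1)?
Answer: 990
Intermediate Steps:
s(T) = 8*T (s(T) = 4*(2*T) = 8*T)
O(z, L) = 2*L + L*z² (O(z, L) = z²*L + L*2 = L*z² + 2*L = 2*L + L*z²)
(-76 + 91)*O(s(-1), 1) = (-76 + 91)*(1*(2 + (8*(-1))²)) = 15*(1*(2 + (-8)²)) = 15*(1*(2 + 64)) = 15*(1*66) = 15*66 = 990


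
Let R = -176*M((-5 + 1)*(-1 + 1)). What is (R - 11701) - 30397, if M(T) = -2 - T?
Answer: -41746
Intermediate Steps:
R = 352 (R = -176*(-2 - (-5 + 1)*(-1 + 1)) = -176*(-2 - (-4)*0) = -176*(-2 - 1*0) = -176*(-2 + 0) = -176*(-2) = 352)
(R - 11701) - 30397 = (352 - 11701) - 30397 = -11349 - 30397 = -41746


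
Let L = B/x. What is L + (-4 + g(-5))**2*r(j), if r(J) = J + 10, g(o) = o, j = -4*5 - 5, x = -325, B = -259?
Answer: -394616/325 ≈ -1214.2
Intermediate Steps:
j = -25 (j = -20 - 5 = -25)
r(J) = 10 + J
L = 259/325 (L = -259/(-325) = -259*(-1/325) = 259/325 ≈ 0.79692)
L + (-4 + g(-5))**2*r(j) = 259/325 + (-4 - 5)**2*(10 - 25) = 259/325 + (-9)**2*(-15) = 259/325 + 81*(-15) = 259/325 - 1215 = -394616/325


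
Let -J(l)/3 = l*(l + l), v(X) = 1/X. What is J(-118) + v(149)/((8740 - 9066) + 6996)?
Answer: -83028533519/993830 ≈ -83544.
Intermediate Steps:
J(l) = -6*l² (J(l) = -3*l*(l + l) = -3*l*2*l = -6*l²)
J(-118) + v(149)/((8740 - 9066) + 6996) = -6*(-118)² + 1/(149*((8740 - 9066) + 6996)) = -6*13924 + 1/(149*(-326 + 6996)) = -83544 + (1/149)/6670 = -83544 + (1/149)*(1/6670) = -83544 + 1/993830 = -83028533519/993830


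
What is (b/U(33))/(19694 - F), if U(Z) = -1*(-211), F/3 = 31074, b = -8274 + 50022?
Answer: -1491/554086 ≈ -0.0026909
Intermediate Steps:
b = 41748
F = 93222 (F = 3*31074 = 93222)
U(Z) = 211
(b/U(33))/(19694 - F) = (41748/211)/(19694 - 1*93222) = (41748*(1/211))/(19694 - 93222) = (41748/211)/(-73528) = (41748/211)*(-1/73528) = -1491/554086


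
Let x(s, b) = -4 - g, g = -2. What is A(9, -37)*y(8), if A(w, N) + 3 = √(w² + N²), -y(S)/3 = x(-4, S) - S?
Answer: -90 + 150*√58 ≈ 1052.4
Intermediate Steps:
x(s, b) = -2 (x(s, b) = -4 - 1*(-2) = -4 + 2 = -2)
y(S) = 6 + 3*S (y(S) = -3*(-2 - S) = 6 + 3*S)
A(w, N) = -3 + √(N² + w²) (A(w, N) = -3 + √(w² + N²) = -3 + √(N² + w²))
A(9, -37)*y(8) = (-3 + √((-37)² + 9²))*(6 + 3*8) = (-3 + √(1369 + 81))*(6 + 24) = (-3 + √1450)*30 = (-3 + 5*√58)*30 = -90 + 150*√58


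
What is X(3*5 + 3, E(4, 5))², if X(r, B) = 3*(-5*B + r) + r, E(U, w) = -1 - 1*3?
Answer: 17424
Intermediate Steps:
E(U, w) = -4 (E(U, w) = -1 - 3 = -4)
X(r, B) = -15*B + 4*r (X(r, B) = 3*(r - 5*B) + r = (-15*B + 3*r) + r = -15*B + 4*r)
X(3*5 + 3, E(4, 5))² = (-15*(-4) + 4*(3*5 + 3))² = (60 + 4*(15 + 3))² = (60 + 4*18)² = (60 + 72)² = 132² = 17424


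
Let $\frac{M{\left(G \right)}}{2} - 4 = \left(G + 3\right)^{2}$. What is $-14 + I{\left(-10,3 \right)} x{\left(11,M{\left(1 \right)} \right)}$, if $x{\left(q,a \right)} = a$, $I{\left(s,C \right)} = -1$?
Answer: $-54$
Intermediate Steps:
$M{\left(G \right)} = 8 + 2 \left(3 + G\right)^{2}$ ($M{\left(G \right)} = 8 + 2 \left(G + 3\right)^{2} = 8 + 2 \left(3 + G\right)^{2}$)
$-14 + I{\left(-10,3 \right)} x{\left(11,M{\left(1 \right)} \right)} = -14 - \left(8 + 2 \left(3 + 1\right)^{2}\right) = -14 - \left(8 + 2 \cdot 4^{2}\right) = -14 - \left(8 + 2 \cdot 16\right) = -14 - \left(8 + 32\right) = -14 - 40 = -54$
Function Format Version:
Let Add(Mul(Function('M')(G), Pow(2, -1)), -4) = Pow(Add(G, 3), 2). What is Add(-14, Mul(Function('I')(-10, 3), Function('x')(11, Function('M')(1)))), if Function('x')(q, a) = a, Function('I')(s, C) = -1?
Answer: -54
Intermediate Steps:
Function('M')(G) = Add(8, Mul(2, Pow(Add(3, G), 2))) (Function('M')(G) = Add(8, Mul(2, Pow(Add(G, 3), 2))) = Add(8, Mul(2, Pow(Add(3, G), 2))))
Add(-14, Mul(Function('I')(-10, 3), Function('x')(11, Function('M')(1)))) = Add(-14, Mul(-1, Add(8, Mul(2, Pow(Add(3, 1), 2))))) = Add(-14, Mul(-1, Add(8, Mul(2, Pow(4, 2))))) = Add(-14, Mul(-1, Add(8, Mul(2, 16)))) = Add(-14, Mul(-1, Add(8, 32))) = Add(-14, Mul(-1, 40)) = Add(-14, -40) = -54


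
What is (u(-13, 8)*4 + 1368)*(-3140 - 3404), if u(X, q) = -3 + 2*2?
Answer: -8978368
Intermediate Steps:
u(X, q) = 1 (u(X, q) = -3 + 4 = 1)
(u(-13, 8)*4 + 1368)*(-3140 - 3404) = (1*4 + 1368)*(-3140 - 3404) = (4 + 1368)*(-6544) = 1372*(-6544) = -8978368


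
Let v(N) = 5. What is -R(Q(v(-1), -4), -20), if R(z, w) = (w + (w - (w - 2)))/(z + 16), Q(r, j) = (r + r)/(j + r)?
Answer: 9/13 ≈ 0.69231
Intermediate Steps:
Q(r, j) = 2*r/(j + r) (Q(r, j) = (2*r)/(j + r) = 2*r/(j + r))
R(z, w) = (2 + w)/(16 + z) (R(z, w) = (w + (w - (-2 + w)))/(16 + z) = (w + (w + (2 - w)))/(16 + z) = (w + 2)/(16 + z) = (2 + w)/(16 + z))
-R(Q(v(-1), -4), -20) = -(2 - 20)/(16 + 2*5/(-4 + 5)) = -(-18)/(16 + 2*5/1) = -(-18)/(16 + 2*5*1) = -(-18)/(16 + 10) = -(-18)/26 = -1*(-9/13) = 9/13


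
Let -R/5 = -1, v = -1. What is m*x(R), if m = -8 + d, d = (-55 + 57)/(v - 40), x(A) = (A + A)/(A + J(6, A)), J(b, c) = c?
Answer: -330/41 ≈ -8.0488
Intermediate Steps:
R = 5 (R = -5*(-1) = 5)
x(A) = 1 (x(A) = (A + A)/(A + A) = (2*A)/((2*A)) = (2*A)*(1/(2*A)) = 1)
d = -2/41 (d = (-55 + 57)/(-1 - 40) = 2/(-41) = 2*(-1/41) = -2/41 ≈ -0.048781)
m = -330/41 (m = -8 - 2/41 = -330/41 ≈ -8.0488)
m*x(R) = -330/41*1 = -330/41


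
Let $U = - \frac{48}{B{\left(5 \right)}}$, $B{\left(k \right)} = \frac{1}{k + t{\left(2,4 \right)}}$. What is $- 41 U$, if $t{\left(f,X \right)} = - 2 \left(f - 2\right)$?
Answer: $9840$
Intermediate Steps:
$t{\left(f,X \right)} = 4 - 2 f$ ($t{\left(f,X \right)} = - 2 \left(-2 + f\right) = 4 - 2 f$)
$B{\left(k \right)} = \frac{1}{k}$ ($B{\left(k \right)} = \frac{1}{k + \left(4 - 4\right)} = \frac{1}{k + 0} = \frac{1}{k}$)
$U = -240$ ($U = - \frac{48}{\frac{1}{5}} = - 48 \frac{1}{\frac{1}{5}} = \left(-48\right) 5 = -240$)
$- 41 U = \left(-41\right) \left(-240\right) = 9840$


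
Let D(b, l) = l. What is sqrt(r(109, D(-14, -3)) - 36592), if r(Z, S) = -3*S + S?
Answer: I*sqrt(36586) ≈ 191.27*I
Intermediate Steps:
r(Z, S) = -2*S
sqrt(r(109, D(-14, -3)) - 36592) = sqrt(-2*(-3) - 36592) = sqrt(6 - 36592) = sqrt(-36586) = I*sqrt(36586)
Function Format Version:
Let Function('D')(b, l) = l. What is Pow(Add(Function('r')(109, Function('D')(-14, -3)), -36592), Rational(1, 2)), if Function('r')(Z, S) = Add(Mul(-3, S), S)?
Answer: Mul(I, Pow(36586, Rational(1, 2))) ≈ Mul(191.27, I)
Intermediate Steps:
Function('r')(Z, S) = Mul(-2, S)
Pow(Add(Function('r')(109, Function('D')(-14, -3)), -36592), Rational(1, 2)) = Pow(Add(Mul(-2, -3), -36592), Rational(1, 2)) = Pow(Add(6, -36592), Rational(1, 2)) = Pow(-36586, Rational(1, 2)) = Mul(I, Pow(36586, Rational(1, 2)))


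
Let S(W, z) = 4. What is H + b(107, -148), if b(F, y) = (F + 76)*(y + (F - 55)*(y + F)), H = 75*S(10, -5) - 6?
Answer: -416946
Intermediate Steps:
H = 294 (H = 75*4 - 6 = 300 - 6 = 294)
b(F, y) = (76 + F)*(y + (-55 + F)*(F + y))
H + b(107, -148) = 294 + (107**3 - 4180*107 - 4104*(-148) + 21*107**2 - 148*107**2 + 22*107*(-148)) = 294 + (1225043 - 447260 + 607392 + 21*11449 - 148*11449 - 348392) = 294 + (1225043 - 447260 + 607392 + 240429 - 1694452 - 348392) = 294 - 417240 = -416946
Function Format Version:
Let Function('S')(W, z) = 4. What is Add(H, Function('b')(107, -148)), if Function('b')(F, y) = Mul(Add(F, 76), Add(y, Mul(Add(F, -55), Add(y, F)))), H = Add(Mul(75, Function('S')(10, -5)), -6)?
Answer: -416946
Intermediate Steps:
H = 294 (H = Add(Mul(75, 4), -6) = Add(300, -6) = 294)
Function('b')(F, y) = Mul(Add(76, F), Add(y, Mul(Add(-55, F), Add(F, y))))
Add(H, Function('b')(107, -148)) = Add(294, Add(Pow(107, 3), Mul(-4180, 107), Mul(-4104, -148), Mul(21, Pow(107, 2)), Mul(-148, Pow(107, 2)), Mul(22, 107, -148))) = Add(294, Add(1225043, -447260, 607392, Mul(21, 11449), Mul(-148, 11449), -348392)) = Add(294, Add(1225043, -447260, 607392, 240429, -1694452, -348392)) = Add(294, -417240) = -416946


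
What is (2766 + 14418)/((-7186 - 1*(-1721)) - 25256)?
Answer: -17184/30721 ≈ -0.55936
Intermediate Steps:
(2766 + 14418)/((-7186 - 1*(-1721)) - 25256) = 17184/((-7186 + 1721) - 25256) = 17184/(-5465 - 25256) = 17184/(-30721) = 17184*(-1/30721) = -17184/30721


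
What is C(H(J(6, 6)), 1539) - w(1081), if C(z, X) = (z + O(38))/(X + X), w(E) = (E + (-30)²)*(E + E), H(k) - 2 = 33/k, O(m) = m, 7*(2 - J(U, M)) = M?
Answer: -5550666883/1296 ≈ -4.2829e+6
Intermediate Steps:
J(U, M) = 2 - M/7
H(k) = 2 + 33/k
w(E) = 2*E*(900 + E) (w(E) = (E + 900)*(2*E) = (900 + E)*(2*E) = 2*E*(900 + E))
C(z, X) = (38 + z)/(2*X) (C(z, X) = (z + 38)/(X + X) = (38 + z)/((2*X)) = (38 + z)*(1/(2*X)) = (38 + z)/(2*X))
C(H(J(6, 6)), 1539) - w(1081) = (½)*(38 + (2 + 33/(2 - ⅐*6)))/1539 - 2*1081*(900 + 1081) = (½)*(1/1539)*(38 + (2 + 33/(2 - 6/7))) - 2*1081*1981 = (½)*(1/1539)*(38 + (2 + 33/(8/7))) - 1*4282922 = (½)*(1/1539)*(38 + (2 + 33*(7/8))) - 4282922 = (½)*(1/1539)*(38 + (2 + 231/8)) - 4282922 = (½)*(1/1539)*(38 + 247/8) - 4282922 = (½)*(1/1539)*(551/8) - 4282922 = 29/1296 - 4282922 = -5550666883/1296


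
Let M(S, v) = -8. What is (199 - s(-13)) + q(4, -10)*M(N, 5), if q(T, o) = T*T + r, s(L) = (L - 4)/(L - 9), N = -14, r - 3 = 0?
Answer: 1017/22 ≈ 46.227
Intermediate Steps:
r = 3 (r = 3 + 0 = 3)
s(L) = (-4 + L)/(-9 + L)
q(T, o) = 3 + T**2 (q(T, o) = T*T + 3 = T**2 + 3 = 3 + T**2)
(199 - s(-13)) + q(4, -10)*M(N, 5) = (199 - (-4 - 13)/(-9 - 13)) + (3 + 4**2)*(-8) = (199 - (-17)/(-22)) + (3 + 16)*(-8) = (199 - (-1)*(-17)/22) + 19*(-8) = (199 - 1*17/22) - 152 = (199 - 17/22) - 152 = 4361/22 - 152 = 1017/22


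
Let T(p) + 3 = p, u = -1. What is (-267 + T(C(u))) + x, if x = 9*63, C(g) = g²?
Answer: 298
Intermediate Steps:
x = 567
T(p) = -3 + p
(-267 + T(C(u))) + x = (-267 + (-3 + (-1)²)) + 567 = (-267 + (-3 + 1)) + 567 = (-267 - 2) + 567 = -269 + 567 = 298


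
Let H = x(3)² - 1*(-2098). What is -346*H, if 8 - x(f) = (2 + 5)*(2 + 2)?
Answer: -864308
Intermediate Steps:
x(f) = -20 (x(f) = 8 - (2 + 5)*(2 + 2) = 8 - 7*4 = 8 - 1*28 = 8 - 28 = -20)
H = 2498 (H = (-20)² - 1*(-2098) = 400 + 2098 = 2498)
-346*H = -346*2498 = -864308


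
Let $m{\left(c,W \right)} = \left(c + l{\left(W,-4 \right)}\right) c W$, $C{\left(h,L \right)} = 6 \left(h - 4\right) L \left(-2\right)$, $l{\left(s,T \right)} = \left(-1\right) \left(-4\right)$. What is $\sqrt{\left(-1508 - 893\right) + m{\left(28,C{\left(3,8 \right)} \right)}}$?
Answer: $\sqrt{83615} \approx 289.16$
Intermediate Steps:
$l{\left(s,T \right)} = 4$
$C{\left(h,L \right)} = - 2 L \left(-24 + 6 h\right)$ ($C{\left(h,L \right)} = 6 \left(-4 + h\right) L \left(-2\right) = \left(-24 + 6 h\right) L \left(-2\right) = L \left(-24 + 6 h\right) \left(-2\right) = - 2 L \left(-24 + 6 h\right)$)
$m{\left(c,W \right)} = W c \left(4 + c\right)$ ($m{\left(c,W \right)} = \left(c + 4\right) c W = \left(4 + c\right) W c = W c \left(4 + c\right)$)
$\sqrt{\left(-1508 - 893\right) + m{\left(28,C{\left(3,8 \right)} \right)}} = \sqrt{\left(-1508 - 893\right) + 12 \cdot 8 \left(4 - 3\right) 28 \left(4 + 28\right)} = \sqrt{-2401 + 12 \cdot 8 \left(4 - 3\right) 28 \cdot 32} = \sqrt{-2401 + 12 \cdot 8 \cdot 1 \cdot 28 \cdot 32} = \sqrt{-2401 + 96 \cdot 28 \cdot 32} = \sqrt{-2401 + 86016} = \sqrt{83615}$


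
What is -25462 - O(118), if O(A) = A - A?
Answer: -25462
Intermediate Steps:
O(A) = 0
-25462 - O(118) = -25462 - 1*0 = -25462 + 0 = -25462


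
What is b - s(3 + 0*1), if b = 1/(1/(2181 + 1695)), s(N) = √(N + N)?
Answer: 3876 - √6 ≈ 3873.6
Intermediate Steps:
s(N) = √2*√N (s(N) = √(2*N) = √2*√N)
b = 3876 (b = 1/(1/3876) = 3876)
b - s(3 + 0*1) = 3876 - √2*√(3 + 0*1) = 3876 - √2*√(3 + 0) = 3876 - √2*√3 = 3876 - √6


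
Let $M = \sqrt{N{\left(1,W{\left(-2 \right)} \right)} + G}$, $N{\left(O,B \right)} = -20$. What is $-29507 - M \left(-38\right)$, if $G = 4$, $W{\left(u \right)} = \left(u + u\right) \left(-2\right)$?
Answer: $-29507 + 152 i \approx -29507.0 + 152.0 i$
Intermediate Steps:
$W{\left(u \right)} = - 4 u$ ($W{\left(u \right)} = 2 u \left(-2\right) = - 4 u$)
$M = 4 i$ ($M = \sqrt{-20 + 4} = \sqrt{-16} = 4 i \approx 4.0 i$)
$-29507 - M \left(-38\right) = -29507 - 4 i \left(-38\right) = -29507 - - 152 i = -29507 + 152 i$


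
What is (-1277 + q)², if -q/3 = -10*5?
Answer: 1270129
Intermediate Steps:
q = 150 (q = -(-30)*5 = -3*(-50) = 150)
(-1277 + q)² = (-1277 + 150)² = (-1127)² = 1270129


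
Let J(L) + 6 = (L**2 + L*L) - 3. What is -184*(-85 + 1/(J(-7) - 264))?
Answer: 2737184/175 ≈ 15641.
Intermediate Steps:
J(L) = -9 + 2*L**2 (J(L) = -6 + ((L**2 + L*L) - 3) = -6 + ((L**2 + L**2) - 3) = -6 + (2*L**2 - 3) = -6 + (-3 + 2*L**2) = -9 + 2*L**2)
-184*(-85 + 1/(J(-7) - 264)) = -184*(-85 + 1/((-9 + 2*(-7)**2) - 264)) = -184*(-85 + 1/((-9 + 2*49) - 264)) = -184*(-85 + 1/((-9 + 98) - 264)) = -184*(-85 + 1/(89 - 264)) = -184*(-85 + 1/(-175)) = -184*(-85 - 1/175) = -184*(-14876/175) = 2737184/175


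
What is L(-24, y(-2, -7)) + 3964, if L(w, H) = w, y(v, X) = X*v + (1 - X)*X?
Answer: 3940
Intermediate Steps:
y(v, X) = X*v + X*(1 - X)
L(-24, y(-2, -7)) + 3964 = -24 + 3964 = 3940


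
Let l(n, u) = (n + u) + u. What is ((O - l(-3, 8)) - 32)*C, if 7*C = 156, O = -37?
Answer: -12792/7 ≈ -1827.4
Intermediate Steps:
C = 156/7 (C = (⅐)*156 = 156/7 ≈ 22.286)
l(n, u) = n + 2*u
((O - l(-3, 8)) - 32)*C = ((-37 - (-3 + 2*8)) - 32)*(156/7) = ((-37 - (-3 + 16)) - 32)*(156/7) = ((-37 - 1*13) - 32)*(156/7) = ((-37 - 13) - 32)*(156/7) = (-50 - 32)*(156/7) = -82*156/7 = -12792/7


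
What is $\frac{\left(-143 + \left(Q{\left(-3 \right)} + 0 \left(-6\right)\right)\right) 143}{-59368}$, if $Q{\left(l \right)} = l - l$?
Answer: $\frac{20449}{59368} \approx 0.34444$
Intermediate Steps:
$Q{\left(l \right)} = 0$
$\frac{\left(-143 + \left(Q{\left(-3 \right)} + 0 \left(-6\right)\right)\right) 143}{-59368} = \frac{\left(-143 + \left(0 + 0 \left(-6\right)\right)\right) 143}{-59368} = \left(-143 + \left(0 + 0\right)\right) 143 \left(- \frac{1}{59368}\right) = \left(-143 + 0\right) 143 \left(- \frac{1}{59368}\right) = \left(-143\right) 143 \left(- \frac{1}{59368}\right) = \left(-20449\right) \left(- \frac{1}{59368}\right) = \frac{20449}{59368}$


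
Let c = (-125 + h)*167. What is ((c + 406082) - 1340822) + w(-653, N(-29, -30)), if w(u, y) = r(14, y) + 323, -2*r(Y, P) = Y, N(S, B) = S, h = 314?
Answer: -902861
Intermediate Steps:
r(Y, P) = -Y/2
c = 31563 (c = (-125 + 314)*167 = 189*167 = 31563)
w(u, y) = 316 (w(u, y) = -1/2*14 + 323 = -7 + 323 = 316)
((c + 406082) - 1340822) + w(-653, N(-29, -30)) = ((31563 + 406082) - 1340822) + 316 = (437645 - 1340822) + 316 = -903177 + 316 = -902861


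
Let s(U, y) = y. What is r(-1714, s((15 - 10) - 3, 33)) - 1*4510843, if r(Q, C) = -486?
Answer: -4511329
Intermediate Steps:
r(-1714, s((15 - 10) - 3, 33)) - 1*4510843 = -486 - 1*4510843 = -486 - 4510843 = -4511329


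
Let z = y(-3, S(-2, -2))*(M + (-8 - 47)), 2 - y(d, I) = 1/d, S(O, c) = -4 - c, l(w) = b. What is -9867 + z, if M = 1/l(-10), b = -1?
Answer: -29993/3 ≈ -9997.7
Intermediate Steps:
l(w) = -1
M = -1 (M = 1/(-1) = -1)
y(d, I) = 2 - 1/d
z = -392/3 (z = (2 - 1/(-3))*(-1 + (-8 - 47)) = (2 - 1*(-⅓))*(-1 - 55) = (2 + ⅓)*(-56) = (7/3)*(-56) = -392/3 ≈ -130.67)
-9867 + z = -9867 - 392/3 = -29993/3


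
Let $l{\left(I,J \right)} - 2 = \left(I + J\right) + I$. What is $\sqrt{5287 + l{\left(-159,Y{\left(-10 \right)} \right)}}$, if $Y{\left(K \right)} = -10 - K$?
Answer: $\sqrt{4971} \approx 70.505$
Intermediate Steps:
$l{\left(I,J \right)} = 2 + J + 2 I$ ($l{\left(I,J \right)} = 2 + \left(\left(I + J\right) + I\right) = 2 + \left(J + 2 I\right) = 2 + J + 2 I$)
$\sqrt{5287 + l{\left(-159,Y{\left(-10 \right)} \right)}} = \sqrt{5287 + \left(2 - 0 + 2 \left(-159\right)\right)} = \sqrt{5287 + \left(2 + \left(-10 + 10\right) - 318\right)} = \sqrt{5287 + \left(2 + 0 - 318\right)} = \sqrt{5287 - 316} = \sqrt{4971}$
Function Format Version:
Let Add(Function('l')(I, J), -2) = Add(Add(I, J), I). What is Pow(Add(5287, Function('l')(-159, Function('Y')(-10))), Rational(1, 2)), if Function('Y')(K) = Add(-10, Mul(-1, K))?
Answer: Pow(4971, Rational(1, 2)) ≈ 70.505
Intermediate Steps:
Function('l')(I, J) = Add(2, J, Mul(2, I)) (Function('l')(I, J) = Add(2, Add(Add(I, J), I)) = Add(2, Add(J, Mul(2, I))) = Add(2, J, Mul(2, I)))
Pow(Add(5287, Function('l')(-159, Function('Y')(-10))), Rational(1, 2)) = Pow(Add(5287, Add(2, Add(-10, Mul(-1, -10)), Mul(2, -159))), Rational(1, 2)) = Pow(Add(5287, Add(2, Add(-10, 10), -318)), Rational(1, 2)) = Pow(Add(5287, Add(2, 0, -318)), Rational(1, 2)) = Pow(Add(5287, -316), Rational(1, 2)) = Pow(4971, Rational(1, 2))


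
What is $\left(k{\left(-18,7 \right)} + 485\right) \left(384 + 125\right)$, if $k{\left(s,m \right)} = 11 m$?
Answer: $286058$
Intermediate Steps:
$\left(k{\left(-18,7 \right)} + 485\right) \left(384 + 125\right) = \left(11 \cdot 7 + 485\right) \left(384 + 125\right) = \left(77 + 485\right) 509 = 562 \cdot 509 = 286058$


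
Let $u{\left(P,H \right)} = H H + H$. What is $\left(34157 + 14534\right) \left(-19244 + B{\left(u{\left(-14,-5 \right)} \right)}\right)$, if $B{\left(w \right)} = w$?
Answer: $-936035784$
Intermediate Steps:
$u{\left(P,H \right)} = H + H^{2}$ ($u{\left(P,H \right)} = H^{2} + H = H + H^{2}$)
$\left(34157 + 14534\right) \left(-19244 + B{\left(u{\left(-14,-5 \right)} \right)}\right) = \left(34157 + 14534\right) \left(-19244 - 5 \left(1 - 5\right)\right) = 48691 \left(-19244 - -20\right) = 48691 \left(-19244 + 20\right) = 48691 \left(-19224\right) = -936035784$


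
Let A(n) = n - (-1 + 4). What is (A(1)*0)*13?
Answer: 0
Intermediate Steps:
A(n) = -3 + n (A(n) = n - 1*3 = n - 3 = -3 + n)
(A(1)*0)*13 = ((-3 + 1)*0)*13 = -2*0*13 = 0*13 = 0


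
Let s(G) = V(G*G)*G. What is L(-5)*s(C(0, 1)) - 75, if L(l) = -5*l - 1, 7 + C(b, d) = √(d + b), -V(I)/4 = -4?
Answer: -2379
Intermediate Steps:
V(I) = 16 (V(I) = -4*(-4) = 16)
C(b, d) = -7 + √(b + d) (C(b, d) = -7 + √(d + b) = -7 + √(b + d))
L(l) = -1 - 5*l
s(G) = 16*G
L(-5)*s(C(0, 1)) - 75 = (-1 - 5*(-5))*(16*(-7 + √(0 + 1))) - 75 = (-1 + 25)*(16*(-7 + √1)) - 75 = 24*(16*(-7 + 1)) - 75 = 24*(16*(-6)) - 75 = 24*(-96) - 75 = -2304 - 75 = -2379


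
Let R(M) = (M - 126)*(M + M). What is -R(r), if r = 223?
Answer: -43262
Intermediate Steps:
R(M) = 2*M*(-126 + M) (R(M) = (-126 + M)*(2*M) = 2*M*(-126 + M))
-R(r) = -2*223*(-126 + 223) = -2*223*97 = -1*43262 = -43262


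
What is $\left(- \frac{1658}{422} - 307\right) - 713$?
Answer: $- \frac{216049}{211} \approx -1023.9$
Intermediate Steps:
$\left(- \frac{1658}{422} - 307\right) - 713 = \left(\left(-1658\right) \frac{1}{422} - 307\right) - 713 = \left(- \frac{829}{211} - 307\right) - 713 = - \frac{65606}{211} - 713 = - \frac{216049}{211}$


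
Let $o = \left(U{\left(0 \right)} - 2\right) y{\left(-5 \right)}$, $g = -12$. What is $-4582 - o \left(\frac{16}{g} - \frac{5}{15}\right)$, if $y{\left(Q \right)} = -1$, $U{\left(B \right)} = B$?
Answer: $- \frac{13736}{3} \approx -4578.7$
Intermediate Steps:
$o = 2$ ($o = \left(0 - 2\right) \left(-1\right) = \left(-2\right) \left(-1\right) = 2$)
$-4582 - o \left(\frac{16}{g} - \frac{5}{15}\right) = -4582 - 2 \left(\frac{16}{-12} - \frac{5}{15}\right) = -4582 - 2 \left(16 \left(- \frac{1}{12}\right) - \frac{1}{3}\right) = -4582 - 2 \left(- \frac{4}{3} - \frac{1}{3}\right) = -4582 - 2 \left(- \frac{5}{3}\right) = -4582 - - \frac{10}{3} = -4582 + \frac{10}{3} = - \frac{13736}{3}$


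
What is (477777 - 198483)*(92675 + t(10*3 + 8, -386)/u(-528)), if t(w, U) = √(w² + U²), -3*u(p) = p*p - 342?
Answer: 25883571450 - 93098*√37610/15469 ≈ 2.5884e+10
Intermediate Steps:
u(p) = 114 - p²/3 (u(p) = -(p*p - 342)/3 = -(p² - 342)/3 = -(-342 + p²)/3 = 114 - p²/3)
t(w, U) = √(U² + w²)
(477777 - 198483)*(92675 + t(10*3 + 8, -386)/u(-528)) = (477777 - 198483)*(92675 + √((-386)² + (10*3 + 8)²)/(114 - ⅓*(-528)²)) = 279294*(92675 + √(148996 + (30 + 8)²)/(114 - ⅓*278784)) = 279294*(92675 + √(148996 + 38²)/(114 - 92928)) = 279294*(92675 + √(148996 + 1444)/(-92814)) = 279294*(92675 + √150440*(-1/92814)) = 279294*(92675 + (2*√37610)*(-1/92814)) = 279294*(92675 - √37610/46407) = 25883571450 - 93098*√37610/15469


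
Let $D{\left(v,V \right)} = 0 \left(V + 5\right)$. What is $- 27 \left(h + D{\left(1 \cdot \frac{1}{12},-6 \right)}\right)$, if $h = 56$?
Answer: $-1512$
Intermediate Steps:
$D{\left(v,V \right)} = 0$ ($D{\left(v,V \right)} = 0 \left(5 + V\right) = 0$)
$- 27 \left(h + D{\left(1 \cdot \frac{1}{12},-6 \right)}\right) = - 27 \left(56 + 0\right) = \left(-27\right) 56 = -1512$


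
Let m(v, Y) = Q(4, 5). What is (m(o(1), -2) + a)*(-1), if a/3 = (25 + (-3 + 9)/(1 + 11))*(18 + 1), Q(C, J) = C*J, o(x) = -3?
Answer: -2947/2 ≈ -1473.5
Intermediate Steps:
m(v, Y) = 20 (m(v, Y) = 4*5 = 20)
a = 2907/2 (a = 3*((25 + (-3 + 9)/(1 + 11))*(18 + 1)) = 3*((25 + 6/12)*19) = 3*((25 + 6*(1/12))*19) = 3*((25 + ½)*19) = 3*((51/2)*19) = 3*(969/2) = 2907/2 ≈ 1453.5)
(m(o(1), -2) + a)*(-1) = (20 + 2907/2)*(-1) = (2947/2)*(-1) = -2947/2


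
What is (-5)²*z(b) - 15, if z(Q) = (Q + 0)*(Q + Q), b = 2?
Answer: 185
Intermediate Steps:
z(Q) = 2*Q² (z(Q) = Q*(2*Q) = 2*Q²)
(-5)²*z(b) - 15 = (-5)²*(2*2²) - 15 = 25*(2*4) - 15 = 25*8 - 15 = 200 - 15 = 185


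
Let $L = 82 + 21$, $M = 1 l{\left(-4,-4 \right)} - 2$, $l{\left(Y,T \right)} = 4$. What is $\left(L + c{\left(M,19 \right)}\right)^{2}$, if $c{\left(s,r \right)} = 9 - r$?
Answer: $8649$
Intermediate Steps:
$M = 2$ ($M = 1 \cdot 4 - 2 = 4 - 2 = 2$)
$L = 103$
$\left(L + c{\left(M,19 \right)}\right)^{2} = \left(103 + \left(9 - 19\right)\right)^{2} = \left(103 - 10\right)^{2} = 93^{2} = 8649$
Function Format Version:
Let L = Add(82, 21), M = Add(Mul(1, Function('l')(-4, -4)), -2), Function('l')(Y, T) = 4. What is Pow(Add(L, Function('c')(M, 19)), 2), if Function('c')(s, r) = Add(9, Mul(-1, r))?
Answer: 8649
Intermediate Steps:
M = 2 (M = Add(Mul(1, 4), -2) = Add(4, -2) = 2)
L = 103
Pow(Add(L, Function('c')(M, 19)), 2) = Pow(Add(103, Add(9, Mul(-1, 19))), 2) = Pow(Add(103, Add(9, -19)), 2) = Pow(Add(103, -10), 2) = Pow(93, 2) = 8649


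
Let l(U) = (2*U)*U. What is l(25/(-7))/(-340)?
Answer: -125/1666 ≈ -0.075030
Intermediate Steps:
l(U) = 2*U²
l(25/(-7))/(-340) = (2*(25/(-7))²)/(-340) = (2*(25*(-⅐))²)*(-1/340) = (2*(-25/7)²)*(-1/340) = (2*(625/49))*(-1/340) = (1250/49)*(-1/340) = -125/1666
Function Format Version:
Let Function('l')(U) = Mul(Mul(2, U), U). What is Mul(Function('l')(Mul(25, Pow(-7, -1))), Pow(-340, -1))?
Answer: Rational(-125, 1666) ≈ -0.075030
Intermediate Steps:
Function('l')(U) = Mul(2, Pow(U, 2))
Mul(Function('l')(Mul(25, Pow(-7, -1))), Pow(-340, -1)) = Mul(Mul(2, Pow(Mul(25, Pow(-7, -1)), 2)), Pow(-340, -1)) = Mul(Mul(2, Pow(Mul(25, Rational(-1, 7)), 2)), Rational(-1, 340)) = Mul(Mul(2, Pow(Rational(-25, 7), 2)), Rational(-1, 340)) = Mul(Mul(2, Rational(625, 49)), Rational(-1, 340)) = Mul(Rational(1250, 49), Rational(-1, 340)) = Rational(-125, 1666)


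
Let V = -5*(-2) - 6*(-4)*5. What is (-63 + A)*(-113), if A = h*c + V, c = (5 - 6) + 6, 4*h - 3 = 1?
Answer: -8136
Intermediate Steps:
h = 1 (h = ¾ + (¼)*1 = ¾ + ¼ = 1)
c = 5 (c = -1 + 6 = 5)
V = 130 (V = 10 - (-24)*5 = 10 - 1*(-120) = 10 + 120 = 130)
A = 135 (A = 1*5 + 130 = 5 + 130 = 135)
(-63 + A)*(-113) = (-63 + 135)*(-113) = 72*(-113) = -8136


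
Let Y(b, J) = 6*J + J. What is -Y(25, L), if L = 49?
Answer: -343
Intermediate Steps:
Y(b, J) = 7*J
-Y(25, L) = -7*49 = -1*343 = -343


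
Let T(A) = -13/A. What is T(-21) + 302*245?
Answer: 1553803/21 ≈ 73991.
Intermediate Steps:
T(-21) + 302*245 = -13/(-21) + 302*245 = -13*(-1/21) + 73990 = 13/21 + 73990 = 1553803/21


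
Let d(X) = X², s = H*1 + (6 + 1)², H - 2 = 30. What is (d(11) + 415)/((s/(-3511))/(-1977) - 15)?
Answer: -155021183/4338276 ≈ -35.733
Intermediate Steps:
H = 32 (H = 2 + 30 = 32)
s = 81 (s = 32*1 + (6 + 1)² = 32 + 7² = 32 + 49 = 81)
(d(11) + 415)/((s/(-3511))/(-1977) - 15) = (11² + 415)/((81/(-3511))/(-1977) - 15) = (121 + 415)/((81*(-1/3511))*(-1/1977) - 15) = 536/(-81/3511*(-1/1977) - 15) = 536/(27/2313749 - 15) = 536/(-34706208/2313749) = 536*(-2313749/34706208) = -155021183/4338276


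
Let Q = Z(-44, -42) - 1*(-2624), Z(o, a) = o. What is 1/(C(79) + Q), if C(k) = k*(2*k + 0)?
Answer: 1/15062 ≈ 6.6392e-5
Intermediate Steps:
C(k) = 2*k² (C(k) = k*(2*k) = 2*k²)
Q = 2580 (Q = -44 - 1*(-2624) = -44 + 2624 = 2580)
1/(C(79) + Q) = 1/(2*79² + 2580) = 1/(2*6241 + 2580) = 1/(12482 + 2580) = 1/15062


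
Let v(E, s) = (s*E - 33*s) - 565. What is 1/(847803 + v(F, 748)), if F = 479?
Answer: 1/1180846 ≈ 8.4685e-7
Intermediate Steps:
v(E, s) = -565 - 33*s + E*s (v(E, s) = (E*s - 33*s) - 565 = (-33*s + E*s) - 565 = -565 - 33*s + E*s)
1/(847803 + v(F, 748)) = 1/(847803 + (-565 - 33*748 + 479*748)) = 1/(847803 + (-565 - 24684 + 358292)) = 1/(847803 + 333043) = 1/1180846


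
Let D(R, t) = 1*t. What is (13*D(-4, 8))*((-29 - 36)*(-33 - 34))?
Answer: 452920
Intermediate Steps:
D(R, t) = t
(13*D(-4, 8))*((-29 - 36)*(-33 - 34)) = (13*8)*((-29 - 36)*(-33 - 34)) = 104*(-65*(-67)) = 104*4355 = 452920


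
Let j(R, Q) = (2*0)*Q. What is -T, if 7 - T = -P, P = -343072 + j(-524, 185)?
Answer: 343065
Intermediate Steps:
j(R, Q) = 0 (j(R, Q) = 0*Q = 0)
P = -343072 (P = -343072 + 0 = -343072)
T = -343065 (T = 7 - (-1)*(-343072) = 7 - 1*343072 = 7 - 343072 = -343065)
-T = -1*(-343065) = 343065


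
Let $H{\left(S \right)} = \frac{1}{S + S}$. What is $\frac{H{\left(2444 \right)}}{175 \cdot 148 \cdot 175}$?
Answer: $\frac{1}{22154860000} \approx 4.5137 \cdot 10^{-11}$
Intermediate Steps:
$H{\left(S \right)} = \frac{1}{2 S}$
$\frac{H{\left(2444 \right)}}{175 \cdot 148 \cdot 175} = \frac{\frac{1}{2} \cdot \frac{1}{2444}}{175 \cdot 148 \cdot 175} = \frac{\frac{1}{2} \cdot \frac{1}{2444}}{25900 \cdot 175} = \frac{1}{4888 \cdot 4532500} = \frac{1}{4888} \cdot \frac{1}{4532500} = \frac{1}{22154860000}$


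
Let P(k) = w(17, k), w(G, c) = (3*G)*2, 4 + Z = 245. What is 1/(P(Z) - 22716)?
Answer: -1/22614 ≈ -4.4220e-5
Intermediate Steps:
Z = 241 (Z = -4 + 245 = 241)
w(G, c) = 6*G
P(k) = 102 (P(k) = 6*17 = 102)
1/(P(Z) - 22716) = 1/(102 - 22716) = 1/(-22614) = -1/22614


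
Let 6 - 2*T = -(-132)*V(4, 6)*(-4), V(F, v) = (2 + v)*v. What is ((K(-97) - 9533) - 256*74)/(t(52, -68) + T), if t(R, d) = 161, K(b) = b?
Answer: -14287/6418 ≈ -2.2261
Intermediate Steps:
V(F, v) = v*(2 + v)
T = 12675 (T = 3 - (-(-132)*6*(2 + 6))*(-4)/2 = 3 - (-(-132)*6*8)*(-4)/2 = 3 - (-(-132)*48)*(-4)/2 = 3 - (-33*(-192))*(-4)/2 = 3 - 3168*(-4) = 3 - ½*(-25344) = 3 + 12672 = 12675)
((K(-97) - 9533) - 256*74)/(t(52, -68) + T) = ((-97 - 9533) - 256*74)/(161 + 12675) = (-9630 - 18944)/12836 = -28574*1/12836 = -14287/6418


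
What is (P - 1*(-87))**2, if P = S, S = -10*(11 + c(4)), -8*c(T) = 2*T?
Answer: 169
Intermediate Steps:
c(T) = -T/4
S = -100 (S = -10*(11 - 1/4*4) = -10*(11 - 1) = -10*10 = -100)
P = -100
(P - 1*(-87))**2 = (-100 - 1*(-87))**2 = (-100 + 87)**2 = (-13)**2 = 169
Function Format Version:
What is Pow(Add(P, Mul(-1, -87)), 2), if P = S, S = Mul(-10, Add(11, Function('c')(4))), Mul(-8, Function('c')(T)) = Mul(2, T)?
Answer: 169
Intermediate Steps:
Function('c')(T) = Mul(Rational(-1, 4), T) (Function('c')(T) = Mul(Rational(-1, 8), Mul(2, T)) = Mul(Rational(-1, 4), T))
S = -100 (S = Mul(-10, Add(11, Mul(Rational(-1, 4), 4))) = Mul(-10, Add(11, -1)) = Mul(-10, 10) = -100)
P = -100
Pow(Add(P, Mul(-1, -87)), 2) = Pow(Add(-100, Mul(-1, -87)), 2) = Pow(Add(-100, 87), 2) = Pow(-13, 2) = 169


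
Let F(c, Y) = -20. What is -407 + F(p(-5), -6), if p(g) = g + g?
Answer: -427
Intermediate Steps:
p(g) = 2*g
-407 + F(p(-5), -6) = -407 - 20 = -427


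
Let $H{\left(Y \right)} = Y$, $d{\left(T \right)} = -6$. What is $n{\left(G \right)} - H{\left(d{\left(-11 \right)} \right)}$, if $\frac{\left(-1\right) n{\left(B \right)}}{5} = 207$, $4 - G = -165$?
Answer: $-1029$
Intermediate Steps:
$G = 169$ ($G = 4 - -165 = 4 + 165 = 169$)
$n{\left(B \right)} = -1035$ ($n{\left(B \right)} = \left(-5\right) 207 = -1035$)
$n{\left(G \right)} - H{\left(d{\left(-11 \right)} \right)} = -1035 - -6 = -1035 + 6 = -1029$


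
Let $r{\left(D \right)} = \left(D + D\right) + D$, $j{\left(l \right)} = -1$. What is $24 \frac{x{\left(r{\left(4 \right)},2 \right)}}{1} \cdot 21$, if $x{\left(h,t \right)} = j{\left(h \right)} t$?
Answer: $-1008$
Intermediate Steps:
$r{\left(D \right)} = 3 D$ ($r{\left(D \right)} = 2 D + D = 3 D$)
$x{\left(h,t \right)} = - t$
$24 \frac{x{\left(r{\left(4 \right)},2 \right)}}{1} \cdot 21 = 24 \frac{\left(-1\right) 2}{1} \cdot 21 = 24 \left(\left(-2\right) 1\right) 21 = 24 \left(-2\right) 21 = \left(-48\right) 21 = -1008$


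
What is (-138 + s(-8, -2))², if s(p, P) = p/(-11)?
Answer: 2280100/121 ≈ 18844.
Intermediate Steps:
s(p, P) = -p/11 (s(p, P) = p*(-1/11) = -p/11)
(-138 + s(-8, -2))² = (-138 - 1/11*(-8))² = (-138 + 8/11)² = (-1510/11)² = 2280100/121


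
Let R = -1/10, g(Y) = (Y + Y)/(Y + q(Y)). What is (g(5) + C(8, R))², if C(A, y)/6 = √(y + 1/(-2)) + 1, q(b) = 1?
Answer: 1673/45 + 92*I*√15/5 ≈ 37.178 + 71.263*I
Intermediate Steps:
g(Y) = 2*Y/(1 + Y) (g(Y) = (Y + Y)/(Y + 1) = (2*Y)/(1 + Y) = 2*Y/(1 + Y))
R = -⅒ (R = -1*⅒ = -⅒ ≈ -0.10000)
C(A, y) = 6 + 6*√(-½ + y) (C(A, y) = 6*(√(y + 1/(-2)) + 1) = 6*(√(y - ½) + 1) = 6*(√(-½ + y) + 1) = 6*(1 + √(-½ + y)) = 6 + 6*√(-½ + y))
(g(5) + C(8, R))² = (2*5/(1 + 5) + (6 + 3*√(-2 + 4*(-⅒))))² = (2*5/6 + (6 + 3*√(-2 - ⅖)))² = (2*5*(⅙) + (6 + 3*√(-12/5)))² = (5/3 + (6 + 3*(2*I*√15/5)))² = (5/3 + (6 + 6*I*√15/5))² = (23/3 + 6*I*√15/5)²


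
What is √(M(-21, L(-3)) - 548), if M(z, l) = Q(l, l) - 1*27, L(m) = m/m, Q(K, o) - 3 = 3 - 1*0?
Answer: I*√569 ≈ 23.854*I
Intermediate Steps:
Q(K, o) = 6 (Q(K, o) = 3 + (3 - 1*0) = 3 + (3 + 0) = 3 + 3 = 6)
L(m) = 1
M(z, l) = -21 (M(z, l) = 6 - 1*27 = 6 - 27 = -21)
√(M(-21, L(-3)) - 548) = √(-21 - 548) = √(-569) = I*√569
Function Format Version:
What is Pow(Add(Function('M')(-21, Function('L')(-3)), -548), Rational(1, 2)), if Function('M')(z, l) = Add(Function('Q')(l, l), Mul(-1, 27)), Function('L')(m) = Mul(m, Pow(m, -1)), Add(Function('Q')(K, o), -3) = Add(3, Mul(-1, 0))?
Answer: Mul(I, Pow(569, Rational(1, 2))) ≈ Mul(23.854, I)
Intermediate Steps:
Function('Q')(K, o) = 6 (Function('Q')(K, o) = Add(3, Add(3, Mul(-1, 0))) = Add(3, Add(3, 0)) = Add(3, 3) = 6)
Function('L')(m) = 1
Function('M')(z, l) = -21 (Function('M')(z, l) = Add(6, Mul(-1, 27)) = Add(6, -27) = -21)
Pow(Add(Function('M')(-21, Function('L')(-3)), -548), Rational(1, 2)) = Pow(Add(-21, -548), Rational(1, 2)) = Pow(-569, Rational(1, 2)) = Mul(I, Pow(569, Rational(1, 2)))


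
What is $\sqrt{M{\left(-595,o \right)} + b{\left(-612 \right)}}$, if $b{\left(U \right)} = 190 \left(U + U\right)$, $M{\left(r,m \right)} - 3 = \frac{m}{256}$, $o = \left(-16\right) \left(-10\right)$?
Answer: $\frac{i \sqrt{3720902}}{4} \approx 482.24 i$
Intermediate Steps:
$o = 160$
$M{\left(r,m \right)} = 3 + \frac{m}{256}$
$b{\left(U \right)} = 380 U$ ($b{\left(U \right)} = 190 \cdot 2 U = 380 U$)
$\sqrt{M{\left(-595,o \right)} + b{\left(-612 \right)}} = \sqrt{\left(3 + \frac{1}{256} \cdot 160\right) + 380 \left(-612\right)} = \sqrt{\left(3 + \frac{5}{8}\right) - 232560} = \sqrt{\frac{29}{8} - 232560} = \sqrt{- \frac{1860451}{8}} = \frac{i \sqrt{3720902}}{4}$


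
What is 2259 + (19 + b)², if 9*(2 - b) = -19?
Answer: 226243/81 ≈ 2793.1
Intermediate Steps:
b = 37/9 (b = 2 - ⅑*(-19) = 2 + 19/9 = 37/9 ≈ 4.1111)
2259 + (19 + b)² = 2259 + (19 + 37/9)² = 2259 + (208/9)² = 2259 + 43264/81 = 226243/81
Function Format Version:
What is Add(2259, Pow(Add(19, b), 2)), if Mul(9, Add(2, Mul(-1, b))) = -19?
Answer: Rational(226243, 81) ≈ 2793.1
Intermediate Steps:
b = Rational(37, 9) (b = Add(2, Mul(Rational(-1, 9), -19)) = Add(2, Rational(19, 9)) = Rational(37, 9) ≈ 4.1111)
Add(2259, Pow(Add(19, b), 2)) = Add(2259, Pow(Add(19, Rational(37, 9)), 2)) = Add(2259, Pow(Rational(208, 9), 2)) = Add(2259, Rational(43264, 81)) = Rational(226243, 81)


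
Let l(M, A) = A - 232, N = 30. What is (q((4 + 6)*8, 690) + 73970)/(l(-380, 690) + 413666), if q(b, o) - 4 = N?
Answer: 18501/103531 ≈ 0.17870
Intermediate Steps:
q(b, o) = 34 (q(b, o) = 4 + 30 = 34)
l(M, A) = -232 + A
(q((4 + 6)*8, 690) + 73970)/(l(-380, 690) + 413666) = (34 + 73970)/((-232 + 690) + 413666) = 74004/(458 + 413666) = 74004/414124 = 74004*(1/414124) = 18501/103531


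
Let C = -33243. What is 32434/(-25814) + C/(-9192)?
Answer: 93333579/39547048 ≈ 2.3601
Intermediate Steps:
32434/(-25814) + C/(-9192) = 32434/(-25814) - 33243/(-9192) = 32434*(-1/25814) - 33243*(-1/9192) = -16217/12907 + 11081/3064 = 93333579/39547048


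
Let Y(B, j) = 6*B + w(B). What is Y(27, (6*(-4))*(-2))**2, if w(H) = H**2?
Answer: 793881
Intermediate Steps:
Y(B, j) = B**2 + 6*B (Y(B, j) = 6*B + B**2 = B**2 + 6*B)
Y(27, (6*(-4))*(-2))**2 = (27*(6 + 27))**2 = (27*33)**2 = 891**2 = 793881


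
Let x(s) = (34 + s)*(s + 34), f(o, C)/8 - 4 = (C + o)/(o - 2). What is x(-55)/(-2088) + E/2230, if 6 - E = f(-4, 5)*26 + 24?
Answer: -447641/776040 ≈ -0.57683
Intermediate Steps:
f(o, C) = 32 + 8*(C + o)/(-2 + o) (f(o, C) = 32 + 8*((C + o)/(o - 2)) = 32 + 8*((C + o)/(-2 + o)) = 32 + 8*(C + o)/(-2 + o))
x(s) = (34 + s)**2 (x(s) = (34 + s)*(34 + s) = (34 + s)**2)
E = -2446/3 (E = 6 - ((8*(-8 + 5 + 5*(-4))/(-2 - 4))*26 + 24) = 6 - ((8*(-8 + 5 - 20)/(-6))*26 + 24) = 6 - ((8*(-1/6)*(-23))*26 + 24) = 6 - ((92/3)*26 + 24) = 6 - (2392/3 + 24) = 6 - 1*2464/3 = 6 - 2464/3 = -2446/3 ≈ -815.33)
x(-55)/(-2088) + E/2230 = (34 - 55)**2/(-2088) - 2446/3/2230 = (-21)**2*(-1/2088) - 2446/3*1/2230 = 441*(-1/2088) - 1223/3345 = -49/232 - 1223/3345 = -447641/776040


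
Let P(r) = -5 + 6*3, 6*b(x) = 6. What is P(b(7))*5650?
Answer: 73450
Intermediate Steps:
b(x) = 1 (b(x) = (⅙)*6 = 1)
P(r) = 13 (P(r) = -5 + 18 = 13)
P(b(7))*5650 = 13*5650 = 73450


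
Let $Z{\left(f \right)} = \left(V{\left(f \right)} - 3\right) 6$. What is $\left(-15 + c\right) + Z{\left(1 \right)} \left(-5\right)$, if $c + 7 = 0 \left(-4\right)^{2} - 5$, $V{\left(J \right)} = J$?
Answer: $33$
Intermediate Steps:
$c = -12$ ($c = -7 - \left(5 + 0 \left(-4\right)^{2}\right) = -7 + \left(0 \cdot 16 - 5\right) = -7 + \left(0 - 5\right) = -7 - 5 = -12$)
$Z{\left(f \right)} = -18 + 6 f$ ($Z{\left(f \right)} = \left(f - 3\right) 6 = \left(-3 + f\right) 6 = -18 + 6 f$)
$\left(-15 + c\right) + Z{\left(1 \right)} \left(-5\right) = \left(-15 - 12\right) + \left(-18 + 6 \cdot 1\right) \left(-5\right) = -27 + \left(-18 + 6\right) \left(-5\right) = -27 - -60 = -27 + 60 = 33$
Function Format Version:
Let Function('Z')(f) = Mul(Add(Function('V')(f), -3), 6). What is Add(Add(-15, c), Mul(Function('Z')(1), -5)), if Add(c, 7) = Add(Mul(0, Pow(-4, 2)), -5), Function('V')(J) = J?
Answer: 33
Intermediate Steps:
c = -12 (c = Add(-7, Add(Mul(0, Pow(-4, 2)), -5)) = Add(-7, Add(Mul(0, 16), -5)) = Add(-7, Add(0, -5)) = Add(-7, -5) = -12)
Function('Z')(f) = Add(-18, Mul(6, f)) (Function('Z')(f) = Mul(Add(f, -3), 6) = Mul(Add(-3, f), 6) = Add(-18, Mul(6, f)))
Add(Add(-15, c), Mul(Function('Z')(1), -5)) = Add(Add(-15, -12), Mul(Add(-18, Mul(6, 1)), -5)) = Add(-27, Mul(Add(-18, 6), -5)) = Add(-27, Mul(-12, -5)) = Add(-27, 60) = 33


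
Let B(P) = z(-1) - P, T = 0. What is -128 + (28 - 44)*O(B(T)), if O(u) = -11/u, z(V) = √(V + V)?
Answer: -128 - 88*I*√2 ≈ -128.0 - 124.45*I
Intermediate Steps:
z(V) = √2*√V (z(V) = √(2*V) = √2*√V)
B(P) = -P + I*√2 (B(P) = √2*√(-1) - P = √2*I - P = I*√2 - P = -P + I*√2)
-128 + (28 - 44)*O(B(T)) = -128 + (28 - 44)*(-11/(-1*0 + I*√2)) = -128 - (-176)/(0 + I*√2) = -128 - (-176)/(I*√2) = -128 - (-176)*(-I*√2/2) = -128 - 88*I*√2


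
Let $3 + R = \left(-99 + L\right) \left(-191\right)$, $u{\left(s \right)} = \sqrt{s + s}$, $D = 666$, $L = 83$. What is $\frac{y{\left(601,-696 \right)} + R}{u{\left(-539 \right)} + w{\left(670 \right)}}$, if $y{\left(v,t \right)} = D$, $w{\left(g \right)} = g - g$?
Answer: $- \frac{3719 i \sqrt{22}}{154} \approx - 113.27 i$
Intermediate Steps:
$w{\left(g \right)} = 0$
$y{\left(v,t \right)} = 666$
$u{\left(s \right)} = \sqrt{2} \sqrt{s}$ ($u{\left(s \right)} = \sqrt{2 s} = \sqrt{2} \sqrt{s}$)
$R = 3053$ ($R = -3 + \left(-99 + 83\right) \left(-191\right) = -3 - -3056 = -3 + 3056 = 3053$)
$\frac{y{\left(601,-696 \right)} + R}{u{\left(-539 \right)} + w{\left(670 \right)}} = \frac{666 + 3053}{\sqrt{2} \sqrt{-539} + 0} = \frac{3719}{\sqrt{2} \cdot 7 i \sqrt{11} + 0} = \frac{3719}{7 i \sqrt{22} + 0} = \frac{3719}{7 i \sqrt{22}} = 3719 \left(- \frac{i \sqrt{22}}{154}\right) = - \frac{3719 i \sqrt{22}}{154}$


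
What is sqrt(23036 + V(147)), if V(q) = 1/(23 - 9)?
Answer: sqrt(4515070)/14 ≈ 151.78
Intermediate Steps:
V(q) = 1/14
sqrt(23036 + V(147)) = sqrt(23036 + 1/14) = sqrt(322505/14) = sqrt(4515070)/14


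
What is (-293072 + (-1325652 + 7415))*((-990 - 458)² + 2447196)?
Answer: -7321626965100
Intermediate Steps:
(-293072 + (-1325652 + 7415))*((-990 - 458)² + 2447196) = (-293072 - 1318237)*((-1448)² + 2447196) = -1611309*(2096704 + 2447196) = -1611309*4543900 = -7321626965100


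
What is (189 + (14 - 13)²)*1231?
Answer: 233890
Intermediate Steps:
(189 + (14 - 13)²)*1231 = (189 + 1²)*1231 = (189 + 1)*1231 = 190*1231 = 233890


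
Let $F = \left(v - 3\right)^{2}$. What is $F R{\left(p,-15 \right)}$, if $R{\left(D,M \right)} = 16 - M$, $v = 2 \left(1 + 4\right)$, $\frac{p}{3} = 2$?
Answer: $1519$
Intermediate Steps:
$p = 6$ ($p = 3 \cdot 2 = 6$)
$v = 10$ ($v = 2 \cdot 5 = 10$)
$F = 49$ ($F = \left(10 - 3\right)^{2} = 7^{2} = 49$)
$F R{\left(p,-15 \right)} = 49 \left(16 - -15\right) = 49 \left(16 + 15\right) = 49 \cdot 31 = 1519$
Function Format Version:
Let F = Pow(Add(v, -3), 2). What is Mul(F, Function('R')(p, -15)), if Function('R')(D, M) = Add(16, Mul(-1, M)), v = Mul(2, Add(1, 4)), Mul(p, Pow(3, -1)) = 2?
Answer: 1519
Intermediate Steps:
p = 6 (p = Mul(3, 2) = 6)
v = 10 (v = Mul(2, 5) = 10)
F = 49 (F = Pow(Add(10, -3), 2) = Pow(7, 2) = 49)
Mul(F, Function('R')(p, -15)) = Mul(49, Add(16, Mul(-1, -15))) = Mul(49, Add(16, 15)) = Mul(49, 31) = 1519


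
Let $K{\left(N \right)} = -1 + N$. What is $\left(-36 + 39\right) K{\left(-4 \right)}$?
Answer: $-15$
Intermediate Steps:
$\left(-36 + 39\right) K{\left(-4 \right)} = \left(-36 + 39\right) \left(-1 - 4\right) = 3 \left(-5\right) = -15$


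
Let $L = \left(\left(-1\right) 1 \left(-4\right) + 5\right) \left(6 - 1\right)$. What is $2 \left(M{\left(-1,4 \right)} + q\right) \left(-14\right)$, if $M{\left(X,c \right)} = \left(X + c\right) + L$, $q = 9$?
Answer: $-1596$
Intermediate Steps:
$L = 45$ ($L = \left(\left(-1\right) \left(-4\right) + 5\right) 5 = \left(4 + 5\right) 5 = 9 \cdot 5 = 45$)
$M{\left(X,c \right)} = 45 + X + c$ ($M{\left(X,c \right)} = \left(X + c\right) + 45 = 45 + X + c$)
$2 \left(M{\left(-1,4 \right)} + q\right) \left(-14\right) = 2 \left(\left(45 - 1 + 4\right) + 9\right) \left(-14\right) = 2 \left(48 + 9\right) \left(-14\right) = 2 \cdot 57 \left(-14\right) = 2 \left(-798\right) = -1596$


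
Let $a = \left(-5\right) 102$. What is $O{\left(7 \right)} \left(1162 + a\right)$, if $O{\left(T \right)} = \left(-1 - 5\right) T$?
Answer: $-27384$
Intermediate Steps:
$O{\left(T \right)} = - 6 T$
$a = -510$
$O{\left(7 \right)} \left(1162 + a\right) = \left(-6\right) 7 \left(1162 - 510\right) = \left(-42\right) 652 = -27384$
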